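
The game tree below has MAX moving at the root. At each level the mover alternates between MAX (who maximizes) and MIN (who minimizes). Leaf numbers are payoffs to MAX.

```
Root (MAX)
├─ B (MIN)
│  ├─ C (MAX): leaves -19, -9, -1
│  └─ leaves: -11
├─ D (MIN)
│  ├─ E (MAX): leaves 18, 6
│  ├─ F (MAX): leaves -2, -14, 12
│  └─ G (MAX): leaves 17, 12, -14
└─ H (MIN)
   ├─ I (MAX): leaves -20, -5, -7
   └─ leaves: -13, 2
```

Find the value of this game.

12

C (MAX): max(-19, -9, -1) = -1
B (MIN): min(-1, -11) = -11
E (MAX): max(18, 6) = 18
F (MAX): max(-2, -14, 12) = 12
G (MAX): max(17, 12, -14) = 17
D (MIN): min(18, 12, 17) = 12
I (MAX): max(-20, -5, -7) = -5
H (MIN): min(-5, -13, 2) = -13
Root (MAX): max(-11, 12, -13) = 12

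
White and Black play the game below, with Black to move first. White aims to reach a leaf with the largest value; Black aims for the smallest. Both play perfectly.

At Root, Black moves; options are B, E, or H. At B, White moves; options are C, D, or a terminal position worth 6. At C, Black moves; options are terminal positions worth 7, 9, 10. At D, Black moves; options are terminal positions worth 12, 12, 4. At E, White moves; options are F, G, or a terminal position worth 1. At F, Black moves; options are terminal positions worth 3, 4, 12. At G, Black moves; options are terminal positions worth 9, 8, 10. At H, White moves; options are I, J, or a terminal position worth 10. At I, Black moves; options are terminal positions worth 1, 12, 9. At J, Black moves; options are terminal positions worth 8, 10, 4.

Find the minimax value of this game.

C (Black): min(7, 9, 10) = 7
D (Black): min(12, 12, 4) = 4
B (White): max(7, 4, 6) = 7
F (Black): min(3, 4, 12) = 3
G (Black): min(9, 8, 10) = 8
E (White): max(3, 8, 1) = 8
I (Black): min(1, 12, 9) = 1
J (Black): min(8, 10, 4) = 4
H (White): max(1, 4, 10) = 10
Root (Black): min(7, 8, 10) = 7

7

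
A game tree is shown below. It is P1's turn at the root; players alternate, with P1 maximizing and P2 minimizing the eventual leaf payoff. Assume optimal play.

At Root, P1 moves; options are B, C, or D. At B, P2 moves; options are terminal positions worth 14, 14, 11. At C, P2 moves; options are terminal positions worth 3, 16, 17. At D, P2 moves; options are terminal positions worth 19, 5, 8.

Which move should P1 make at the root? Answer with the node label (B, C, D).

B

B (P2): min(14, 14, 11) = 11
C (P2): min(3, 16, 17) = 3
D (P2): min(19, 5, 8) = 5
Root (P1): max(11, 3, 5) = 11
P1 picks the child with the highest value: B (value 11).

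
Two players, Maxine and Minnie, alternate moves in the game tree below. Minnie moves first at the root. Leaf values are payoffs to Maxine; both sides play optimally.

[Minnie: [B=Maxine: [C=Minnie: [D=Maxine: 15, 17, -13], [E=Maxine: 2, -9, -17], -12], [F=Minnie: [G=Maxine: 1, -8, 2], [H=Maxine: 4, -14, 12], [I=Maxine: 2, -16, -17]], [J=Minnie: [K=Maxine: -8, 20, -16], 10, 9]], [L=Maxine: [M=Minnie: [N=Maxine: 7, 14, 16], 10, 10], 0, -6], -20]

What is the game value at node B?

D: max(15, 17, -13) = 17
E: max(2, -9, -17) = 2
C: min(17, 2, -12) = -12
G: max(1, -8, 2) = 2
H: max(4, -14, 12) = 12
I: max(2, -16, -17) = 2
F: min(2, 12, 2) = 2
K: max(-8, 20, -16) = 20
J: min(20, 10, 9) = 9
B: max(-12, 2, 9) = 9

9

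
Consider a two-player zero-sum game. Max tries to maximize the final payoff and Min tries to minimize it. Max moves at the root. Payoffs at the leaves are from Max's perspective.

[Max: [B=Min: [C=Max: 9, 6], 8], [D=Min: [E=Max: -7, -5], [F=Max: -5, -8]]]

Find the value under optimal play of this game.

8

C (Max): max(9, 6) = 9
B (Min): min(9, 8) = 8
E (Max): max(-7, -5) = -5
F (Max): max(-5, -8) = -5
D (Min): min(-5, -5) = -5
Root (Max): max(8, -5) = 8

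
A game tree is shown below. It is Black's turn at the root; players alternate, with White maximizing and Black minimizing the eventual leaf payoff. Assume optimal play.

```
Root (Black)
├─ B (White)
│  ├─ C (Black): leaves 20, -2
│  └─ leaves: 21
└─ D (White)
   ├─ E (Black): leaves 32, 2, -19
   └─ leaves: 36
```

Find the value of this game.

21

C (Black): min(20, -2) = -2
B (White): max(-2, 21) = 21
E (Black): min(32, 2, -19) = -19
D (White): max(-19, 36) = 36
Root (Black): min(21, 36) = 21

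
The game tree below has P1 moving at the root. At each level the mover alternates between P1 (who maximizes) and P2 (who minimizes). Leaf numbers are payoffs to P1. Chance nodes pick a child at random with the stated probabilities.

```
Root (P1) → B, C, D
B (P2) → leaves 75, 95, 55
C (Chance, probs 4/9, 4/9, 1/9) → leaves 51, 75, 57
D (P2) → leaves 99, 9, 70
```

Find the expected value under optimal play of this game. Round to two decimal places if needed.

B (P2): min(75, 95, 55) = 55
C (Chance): 4/9·51 + 4/9·75 + 1/9·57 = 62.33
D (P2): min(99, 9, 70) = 9
Root (P1): max(55, 62.33, 9) = 62.33

62.33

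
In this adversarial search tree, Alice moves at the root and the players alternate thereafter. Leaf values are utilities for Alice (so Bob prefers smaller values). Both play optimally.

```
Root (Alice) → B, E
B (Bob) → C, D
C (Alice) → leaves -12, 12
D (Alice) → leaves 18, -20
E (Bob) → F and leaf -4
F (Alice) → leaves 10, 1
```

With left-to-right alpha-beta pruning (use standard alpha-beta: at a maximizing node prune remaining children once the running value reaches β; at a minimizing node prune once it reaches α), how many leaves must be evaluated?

C [α=-∞,β=+∞]: v=12
D [α=-∞,β=12]: v=18 after child 1 ≥ β → β-cutoff, skip 1
B [α=-∞,β=+∞]: v=12
F [α=12,β=+∞]: v=10
E [α=12,β=+∞]: v=10 after child 1 ≤ α → α-cutoff, skip 1
Root [α=-∞,β=+∞]: v=12
Leaves evaluated: 5 of 7.

5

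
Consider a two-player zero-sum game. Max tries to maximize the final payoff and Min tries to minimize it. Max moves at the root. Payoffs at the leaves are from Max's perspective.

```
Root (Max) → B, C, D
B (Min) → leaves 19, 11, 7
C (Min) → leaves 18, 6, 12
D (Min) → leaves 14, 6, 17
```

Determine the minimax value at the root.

7

B (Min): min(19, 11, 7) = 7
C (Min): min(18, 6, 12) = 6
D (Min): min(14, 6, 17) = 6
Root (Max): max(7, 6, 6) = 7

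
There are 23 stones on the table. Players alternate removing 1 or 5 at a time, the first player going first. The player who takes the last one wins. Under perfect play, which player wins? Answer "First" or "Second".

i:   0  1  2  3  4  5  6  7  8  9 10 11 12 13 14 15 16 17 18 19 20 21 22 23
     L  W  L  W  L  W  L  W  L  W  L  W  L  W  L  W  L  W  L  W  L  W  L  W
Position 23 is W, so the first player wins.

First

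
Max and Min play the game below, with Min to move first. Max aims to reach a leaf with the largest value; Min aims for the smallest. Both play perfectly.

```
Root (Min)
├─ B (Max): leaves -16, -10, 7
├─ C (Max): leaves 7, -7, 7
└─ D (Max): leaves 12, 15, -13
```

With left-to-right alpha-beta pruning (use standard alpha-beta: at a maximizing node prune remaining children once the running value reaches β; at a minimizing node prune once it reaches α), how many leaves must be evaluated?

B [α=-∞,β=+∞]: v=7
C [α=-∞,β=7]: v=7 after child 1 ≥ β → β-cutoff, skip 2
D [α=-∞,β=7]: v=12 after child 1 ≥ β → β-cutoff, skip 2
Root [α=-∞,β=+∞]: v=7
Leaves evaluated: 5 of 9.

5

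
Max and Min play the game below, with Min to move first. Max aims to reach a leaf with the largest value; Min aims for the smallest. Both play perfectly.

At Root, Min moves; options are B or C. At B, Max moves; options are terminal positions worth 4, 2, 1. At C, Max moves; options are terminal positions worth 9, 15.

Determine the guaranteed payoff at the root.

4

B (Max): max(4, 2, 1) = 4
C (Max): max(9, 15) = 15
Root (Min): min(4, 15) = 4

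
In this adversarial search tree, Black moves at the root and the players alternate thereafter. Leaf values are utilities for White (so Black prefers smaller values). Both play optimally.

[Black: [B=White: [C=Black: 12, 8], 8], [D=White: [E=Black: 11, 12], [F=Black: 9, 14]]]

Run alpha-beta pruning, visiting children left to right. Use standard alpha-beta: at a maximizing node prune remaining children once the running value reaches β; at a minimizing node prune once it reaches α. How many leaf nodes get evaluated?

5

C [α=-∞,β=+∞]: v=8
B [α=-∞,β=+∞]: v=8
E [α=-∞,β=8]: v=11
D [α=-∞,β=8]: v=11 after child 1 ≥ β → β-cutoff, skip 1
Root [α=-∞,β=+∞]: v=8
Leaves evaluated: 5 of 7.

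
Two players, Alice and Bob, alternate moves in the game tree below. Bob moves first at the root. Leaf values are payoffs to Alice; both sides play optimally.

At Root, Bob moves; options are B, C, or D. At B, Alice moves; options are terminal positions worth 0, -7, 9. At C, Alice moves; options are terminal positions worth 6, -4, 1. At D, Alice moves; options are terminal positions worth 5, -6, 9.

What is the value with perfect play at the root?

B (Alice): max(0, -7, 9) = 9
C (Alice): max(6, -4, 1) = 6
D (Alice): max(5, -6, 9) = 9
Root (Bob): min(9, 6, 9) = 6

6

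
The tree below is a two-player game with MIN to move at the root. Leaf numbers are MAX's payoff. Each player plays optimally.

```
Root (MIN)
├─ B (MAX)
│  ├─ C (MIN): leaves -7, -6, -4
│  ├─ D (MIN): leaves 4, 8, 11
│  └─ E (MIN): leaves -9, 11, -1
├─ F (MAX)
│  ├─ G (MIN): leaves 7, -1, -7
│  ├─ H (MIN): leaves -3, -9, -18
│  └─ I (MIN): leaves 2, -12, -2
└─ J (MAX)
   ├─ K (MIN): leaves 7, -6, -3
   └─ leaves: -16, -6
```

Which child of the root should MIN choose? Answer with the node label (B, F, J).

C (MIN): min(-7, -6, -4) = -7
D (MIN): min(4, 8, 11) = 4
E (MIN): min(-9, 11, -1) = -9
B (MAX): max(-7, 4, -9) = 4
G (MIN): min(7, -1, -7) = -7
H (MIN): min(-3, -9, -18) = -18
I (MIN): min(2, -12, -2) = -12
F (MAX): max(-7, -18, -12) = -7
K (MIN): min(7, -6, -3) = -6
J (MAX): max(-6, -16, -6) = -6
Root (MIN): min(4, -7, -6) = -7
MIN picks the child with the lowest value: F (value -7).

F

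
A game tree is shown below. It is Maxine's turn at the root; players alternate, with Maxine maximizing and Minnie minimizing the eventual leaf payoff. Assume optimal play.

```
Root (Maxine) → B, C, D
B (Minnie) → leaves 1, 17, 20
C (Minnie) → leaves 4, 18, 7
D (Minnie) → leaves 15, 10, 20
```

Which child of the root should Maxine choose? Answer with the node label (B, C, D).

B (Minnie): min(1, 17, 20) = 1
C (Minnie): min(4, 18, 7) = 4
D (Minnie): min(15, 10, 20) = 10
Root (Maxine): max(1, 4, 10) = 10
Maxine picks the child with the highest value: D (value 10).

D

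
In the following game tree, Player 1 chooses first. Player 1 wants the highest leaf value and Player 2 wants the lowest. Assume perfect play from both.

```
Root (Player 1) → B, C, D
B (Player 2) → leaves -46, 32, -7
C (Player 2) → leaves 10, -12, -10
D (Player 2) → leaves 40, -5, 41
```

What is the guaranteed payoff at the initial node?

B (Player 2): min(-46, 32, -7) = -46
C (Player 2): min(10, -12, -10) = -12
D (Player 2): min(40, -5, 41) = -5
Root (Player 1): max(-46, -12, -5) = -5

-5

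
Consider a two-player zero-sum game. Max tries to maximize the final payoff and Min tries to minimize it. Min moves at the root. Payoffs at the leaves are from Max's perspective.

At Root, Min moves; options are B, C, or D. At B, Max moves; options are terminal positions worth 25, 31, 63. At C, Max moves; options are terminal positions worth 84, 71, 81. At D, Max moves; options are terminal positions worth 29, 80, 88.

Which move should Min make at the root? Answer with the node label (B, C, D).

B (Max): max(25, 31, 63) = 63
C (Max): max(84, 71, 81) = 84
D (Max): max(29, 80, 88) = 88
Root (Min): min(63, 84, 88) = 63
Min picks the child with the lowest value: B (value 63).

B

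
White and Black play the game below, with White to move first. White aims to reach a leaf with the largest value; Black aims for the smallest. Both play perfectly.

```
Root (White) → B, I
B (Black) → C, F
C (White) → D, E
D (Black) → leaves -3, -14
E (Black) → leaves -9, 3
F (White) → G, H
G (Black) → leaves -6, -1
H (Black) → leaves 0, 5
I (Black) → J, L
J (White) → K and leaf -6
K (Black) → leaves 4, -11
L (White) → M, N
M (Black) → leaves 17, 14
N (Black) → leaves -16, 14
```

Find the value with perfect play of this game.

D (Black): min(-3, -14) = -14
E (Black): min(-9, 3) = -9
C (White): max(-14, -9) = -9
G (Black): min(-6, -1) = -6
H (Black): min(0, 5) = 0
F (White): max(-6, 0) = 0
B (Black): min(-9, 0) = -9
K (Black): min(4, -11) = -11
J (White): max(-11, -6) = -6
M (Black): min(17, 14) = 14
N (Black): min(-16, 14) = -16
L (White): max(14, -16) = 14
I (Black): min(-6, 14) = -6
Root (White): max(-9, -6) = -6

-6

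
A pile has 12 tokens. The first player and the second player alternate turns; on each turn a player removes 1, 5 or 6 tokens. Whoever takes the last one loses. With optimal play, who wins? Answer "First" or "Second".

Second

W/L table (W = player to move can force a win):
i:   0  1  2  3  4  5  6  7  8  9 10 11 12
     W  L  W  L  W  L  W  W  W  W  W  W  L
Position 12 is L, so the second player wins.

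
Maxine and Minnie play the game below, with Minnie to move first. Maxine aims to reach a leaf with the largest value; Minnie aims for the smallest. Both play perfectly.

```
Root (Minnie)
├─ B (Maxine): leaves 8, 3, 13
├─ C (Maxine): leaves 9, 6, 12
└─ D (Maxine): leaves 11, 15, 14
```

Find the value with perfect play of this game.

12

B (Maxine): max(8, 3, 13) = 13
C (Maxine): max(9, 6, 12) = 12
D (Maxine): max(11, 15, 14) = 15
Root (Minnie): min(13, 12, 15) = 12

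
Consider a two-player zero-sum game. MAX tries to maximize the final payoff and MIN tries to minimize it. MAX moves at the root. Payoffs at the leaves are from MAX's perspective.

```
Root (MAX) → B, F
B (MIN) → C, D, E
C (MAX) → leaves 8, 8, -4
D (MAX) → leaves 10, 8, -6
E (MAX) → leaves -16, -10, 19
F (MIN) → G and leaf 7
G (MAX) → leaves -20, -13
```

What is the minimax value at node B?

C: max(8, 8, -4) = 8
D: max(10, 8, -6) = 10
E: max(-16, -10, 19) = 19
B: min(8, 10, 19) = 8

8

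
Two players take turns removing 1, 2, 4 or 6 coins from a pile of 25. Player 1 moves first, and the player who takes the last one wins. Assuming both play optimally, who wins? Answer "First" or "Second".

First

Mark each pile size as W (mover wins) or L (mover loses):
i:   0  1  2  3  4  5  6  7  8  9 10 11 12 13 14 15 16 17 18 19 20 21 22 23 24 25
     L  W  W  L  W  W  W  W  L  W  W  L  W  W  W  W  L  W  W  L  W  W  W  W  L  W
Position 25 is W, so the first player wins.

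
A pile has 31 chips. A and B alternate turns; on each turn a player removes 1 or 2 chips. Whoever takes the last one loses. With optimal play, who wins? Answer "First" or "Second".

Compute winning (W) and losing (L) positions by backward induction:
i:   0  1  2  3  4  5  6  7  8  9 10 11 12 13 14 15 16 17 18 19 20 21 22 23 24 25 26 27 28 29 30 31
     W  L  W  W  L  W  W  L  W  W  L  W  W  L  W  W  L  W  W  L  W  W  L  W  W  L  W  W  L  W  W  L
Position 31 is L, so the second player wins.

Second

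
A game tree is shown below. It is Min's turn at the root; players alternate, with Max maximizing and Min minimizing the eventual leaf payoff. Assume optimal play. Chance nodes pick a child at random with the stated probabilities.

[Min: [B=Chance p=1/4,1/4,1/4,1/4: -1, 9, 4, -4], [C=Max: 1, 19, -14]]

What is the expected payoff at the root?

2

B (Chance): 1/4·-1 + 1/4·9 + 1/4·4 + 1/4·-4 = 2
C (Max): max(1, 19, -14) = 19
Root (Min): min(2, 19) = 2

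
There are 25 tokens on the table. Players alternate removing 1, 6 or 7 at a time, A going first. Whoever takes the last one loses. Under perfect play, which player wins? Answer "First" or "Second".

Mark each pile size as W (mover wins) or L (mover loses):
i:   0  1  2  3  4  5  6  7  8  9 10 11 12 13 14 15 16 17 18 19 20 21 22 23 24 25
     W  L  W  L  W  L  W  W  W  W  W  W  W  L  W  L  W  L  W  W  W  W  W  W  W  L
Position 25 is L, so the second player wins.

Second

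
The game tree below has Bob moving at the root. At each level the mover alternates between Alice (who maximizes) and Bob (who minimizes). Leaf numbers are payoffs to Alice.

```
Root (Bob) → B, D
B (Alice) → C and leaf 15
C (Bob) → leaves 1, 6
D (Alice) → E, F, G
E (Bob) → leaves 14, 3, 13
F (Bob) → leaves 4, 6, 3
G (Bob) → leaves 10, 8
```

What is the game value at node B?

C: min(1, 6) = 1
B: max(1, 15) = 15

15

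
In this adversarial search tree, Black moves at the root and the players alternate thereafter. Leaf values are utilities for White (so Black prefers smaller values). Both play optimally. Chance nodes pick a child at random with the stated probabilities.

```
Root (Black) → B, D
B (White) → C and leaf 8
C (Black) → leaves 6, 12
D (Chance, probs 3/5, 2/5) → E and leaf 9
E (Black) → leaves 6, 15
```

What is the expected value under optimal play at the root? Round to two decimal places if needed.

C (Black): min(6, 12) = 6
B (White): max(6, 8) = 8
E (Black): min(6, 15) = 6
D (Chance): 3/5·6 + 2/5·9 = 7.2
Root (Black): min(8, 7.2) = 7.2

7.2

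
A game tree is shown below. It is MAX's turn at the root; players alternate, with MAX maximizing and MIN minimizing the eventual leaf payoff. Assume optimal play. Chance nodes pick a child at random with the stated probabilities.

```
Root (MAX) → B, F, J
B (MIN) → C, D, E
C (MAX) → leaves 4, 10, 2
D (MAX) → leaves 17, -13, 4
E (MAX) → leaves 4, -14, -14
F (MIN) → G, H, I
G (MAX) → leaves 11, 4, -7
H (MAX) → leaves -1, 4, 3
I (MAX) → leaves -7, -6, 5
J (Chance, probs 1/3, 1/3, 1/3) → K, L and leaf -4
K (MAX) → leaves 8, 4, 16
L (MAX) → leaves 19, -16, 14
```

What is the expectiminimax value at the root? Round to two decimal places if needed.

C (MAX): max(4, 10, 2) = 10
D (MAX): max(17, -13, 4) = 17
E (MAX): max(4, -14, -14) = 4
B (MIN): min(10, 17, 4) = 4
G (MAX): max(11, 4, -7) = 11
H (MAX): max(-1, 4, 3) = 4
I (MAX): max(-7, -6, 5) = 5
F (MIN): min(11, 4, 5) = 4
K (MAX): max(8, 4, 16) = 16
L (MAX): max(19, -16, 14) = 19
J (Chance): 1/3·16 + 1/3·19 + 1/3·-4 = 10.33
Root (MAX): max(4, 4, 10.33) = 10.33

10.33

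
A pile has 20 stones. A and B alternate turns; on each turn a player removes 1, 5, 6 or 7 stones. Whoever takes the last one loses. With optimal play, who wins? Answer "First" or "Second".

i:   0  1  2  3  4  5  6  7  8  9 10 11 12 13 14 15 16 17 18 19 20
     W  L  W  L  W  L  W  W  W  W  W  W  W  L  W  L  W  L  W  W  W
Position 20 is W, so the first player wins.

First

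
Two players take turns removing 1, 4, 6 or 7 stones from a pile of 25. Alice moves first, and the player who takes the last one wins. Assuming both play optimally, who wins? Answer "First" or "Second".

Positions where the player to move wins (W) vs loses (L):
i:   0  1  2  3  4  5  6  7  8  9 10 11 12 13 14 15 16 17 18 19 20 21 22 23 24 25
     L  W  L  W  W  L  W  W  W  W  L  W  W  L  W  L  W  W  L  W  W  W  W  L  W  W
Position 25 is W, so the first player wins.

First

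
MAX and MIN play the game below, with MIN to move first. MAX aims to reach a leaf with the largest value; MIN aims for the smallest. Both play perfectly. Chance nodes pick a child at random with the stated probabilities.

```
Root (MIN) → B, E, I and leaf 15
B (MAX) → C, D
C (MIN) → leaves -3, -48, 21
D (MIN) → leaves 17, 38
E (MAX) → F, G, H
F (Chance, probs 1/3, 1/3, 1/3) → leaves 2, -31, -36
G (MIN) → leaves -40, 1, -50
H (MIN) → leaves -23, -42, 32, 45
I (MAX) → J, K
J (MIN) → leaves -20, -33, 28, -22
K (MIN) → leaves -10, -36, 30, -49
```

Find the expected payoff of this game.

-33

C (MIN): min(-3, -48, 21) = -48
D (MIN): min(17, 38) = 17
B (MAX): max(-48, 17) = 17
F (Chance): 1/3·2 + 1/3·-31 + 1/3·-36 = -21.67
G (MIN): min(-40, 1, -50) = -50
H (MIN): min(-23, -42, 32, 45) = -42
E (MAX): max(-21.67, -50, -42) = -21.67
J (MIN): min(-20, -33, 28, -22) = -33
K (MIN): min(-10, -36, 30, -49) = -49
I (MAX): max(-33, -49) = -33
Root (MIN): min(17, -21.67, -33, 15) = -33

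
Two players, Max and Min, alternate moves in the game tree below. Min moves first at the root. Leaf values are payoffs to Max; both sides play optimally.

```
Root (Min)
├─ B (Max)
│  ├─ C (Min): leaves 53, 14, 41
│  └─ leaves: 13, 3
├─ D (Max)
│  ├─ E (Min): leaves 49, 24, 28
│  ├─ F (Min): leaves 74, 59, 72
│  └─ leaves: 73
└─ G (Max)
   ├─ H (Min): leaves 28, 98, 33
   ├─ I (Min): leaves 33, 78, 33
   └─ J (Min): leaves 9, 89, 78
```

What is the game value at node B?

14

C: min(53, 14, 41) = 14
B: max(14, 13, 3) = 14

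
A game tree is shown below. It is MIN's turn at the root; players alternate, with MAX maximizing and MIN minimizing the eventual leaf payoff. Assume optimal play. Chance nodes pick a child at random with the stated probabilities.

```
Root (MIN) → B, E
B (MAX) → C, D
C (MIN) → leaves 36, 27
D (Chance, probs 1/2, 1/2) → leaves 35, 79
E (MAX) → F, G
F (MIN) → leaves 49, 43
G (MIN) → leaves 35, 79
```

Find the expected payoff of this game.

C (MIN): min(36, 27) = 27
D (Chance): 1/2·35 + 1/2·79 = 57
B (MAX): max(27, 57) = 57
F (MIN): min(49, 43) = 43
G (MIN): min(35, 79) = 35
E (MAX): max(43, 35) = 43
Root (MIN): min(57, 43) = 43

43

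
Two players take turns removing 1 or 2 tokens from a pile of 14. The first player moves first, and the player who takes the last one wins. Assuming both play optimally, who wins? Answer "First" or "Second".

First

Compute winning (W) and losing (L) positions by backward induction:
i:   0  1  2  3  4  5  6  7  8  9 10 11 12 13 14
     L  W  W  L  W  W  L  W  W  L  W  W  L  W  W
Position 14 is W, so the first player wins.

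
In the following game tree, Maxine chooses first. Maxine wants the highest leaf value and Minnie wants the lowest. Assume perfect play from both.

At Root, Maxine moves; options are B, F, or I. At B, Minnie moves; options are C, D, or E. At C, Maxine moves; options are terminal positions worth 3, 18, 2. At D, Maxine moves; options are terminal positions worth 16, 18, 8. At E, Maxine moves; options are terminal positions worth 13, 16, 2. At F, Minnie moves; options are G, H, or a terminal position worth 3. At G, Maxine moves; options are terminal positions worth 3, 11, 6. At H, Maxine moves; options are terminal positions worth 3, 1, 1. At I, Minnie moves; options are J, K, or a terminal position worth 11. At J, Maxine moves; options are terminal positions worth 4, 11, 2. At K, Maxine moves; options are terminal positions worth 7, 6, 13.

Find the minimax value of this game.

16

C (Maxine): max(3, 18, 2) = 18
D (Maxine): max(16, 18, 8) = 18
E (Maxine): max(13, 16, 2) = 16
B (Minnie): min(18, 18, 16) = 16
G (Maxine): max(3, 11, 6) = 11
H (Maxine): max(3, 1, 1) = 3
F (Minnie): min(11, 3, 3) = 3
J (Maxine): max(4, 11, 2) = 11
K (Maxine): max(7, 6, 13) = 13
I (Minnie): min(11, 13, 11) = 11
Root (Maxine): max(16, 3, 11) = 16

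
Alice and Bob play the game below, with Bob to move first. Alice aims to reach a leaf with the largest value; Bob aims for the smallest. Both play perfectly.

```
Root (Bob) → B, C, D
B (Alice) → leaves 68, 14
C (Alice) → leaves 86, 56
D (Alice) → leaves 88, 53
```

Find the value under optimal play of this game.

B (Alice): max(68, 14) = 68
C (Alice): max(86, 56) = 86
D (Alice): max(88, 53) = 88
Root (Bob): min(68, 86, 88) = 68

68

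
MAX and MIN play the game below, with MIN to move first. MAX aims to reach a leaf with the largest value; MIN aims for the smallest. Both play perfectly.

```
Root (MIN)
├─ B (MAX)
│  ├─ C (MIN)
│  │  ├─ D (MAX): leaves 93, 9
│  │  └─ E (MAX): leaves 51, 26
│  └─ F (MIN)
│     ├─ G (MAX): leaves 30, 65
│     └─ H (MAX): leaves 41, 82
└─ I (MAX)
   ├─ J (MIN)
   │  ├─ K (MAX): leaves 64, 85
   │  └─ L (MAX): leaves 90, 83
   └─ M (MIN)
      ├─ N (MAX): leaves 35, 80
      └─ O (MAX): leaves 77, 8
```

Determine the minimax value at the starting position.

D (MAX): max(93, 9) = 93
E (MAX): max(51, 26) = 51
C (MIN): min(93, 51) = 51
G (MAX): max(30, 65) = 65
H (MAX): max(41, 82) = 82
F (MIN): min(65, 82) = 65
B (MAX): max(51, 65) = 65
K (MAX): max(64, 85) = 85
L (MAX): max(90, 83) = 90
J (MIN): min(85, 90) = 85
N (MAX): max(35, 80) = 80
O (MAX): max(77, 8) = 77
M (MIN): min(80, 77) = 77
I (MAX): max(85, 77) = 85
Root (MIN): min(65, 85) = 65

65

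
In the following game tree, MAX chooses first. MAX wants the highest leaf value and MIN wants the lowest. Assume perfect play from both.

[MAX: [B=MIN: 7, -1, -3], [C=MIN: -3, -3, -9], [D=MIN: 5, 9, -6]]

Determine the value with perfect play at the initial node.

-3

B (MIN): min(7, -1, -3) = -3
C (MIN): min(-3, -3, -9) = -9
D (MIN): min(5, 9, -6) = -6
Root (MAX): max(-3, -9, -6) = -3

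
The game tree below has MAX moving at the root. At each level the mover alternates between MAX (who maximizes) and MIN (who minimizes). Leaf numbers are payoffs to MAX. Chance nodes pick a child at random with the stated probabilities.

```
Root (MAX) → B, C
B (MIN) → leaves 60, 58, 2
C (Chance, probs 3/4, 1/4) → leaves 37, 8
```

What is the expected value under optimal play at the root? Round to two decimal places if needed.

B (MIN): min(60, 58, 2) = 2
C (Chance): 3/4·37 + 1/4·8 = 29.75
Root (MAX): max(2, 29.75) = 29.75

29.75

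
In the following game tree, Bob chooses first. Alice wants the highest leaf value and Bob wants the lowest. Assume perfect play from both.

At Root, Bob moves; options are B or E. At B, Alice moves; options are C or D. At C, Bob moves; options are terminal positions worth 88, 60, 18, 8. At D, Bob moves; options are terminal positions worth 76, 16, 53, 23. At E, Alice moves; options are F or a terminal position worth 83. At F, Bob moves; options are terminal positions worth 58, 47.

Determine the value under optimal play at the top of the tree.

16

C (Bob): min(88, 60, 18, 8) = 8
D (Bob): min(76, 16, 53, 23) = 16
B (Alice): max(8, 16) = 16
F (Bob): min(58, 47) = 47
E (Alice): max(47, 83) = 83
Root (Bob): min(16, 83) = 16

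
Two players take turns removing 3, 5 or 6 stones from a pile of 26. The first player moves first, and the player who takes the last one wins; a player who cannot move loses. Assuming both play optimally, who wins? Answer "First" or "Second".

First

Mark each pile size as W (mover wins) or L (mover loses):
i:   0  1  2  3  4  5  6  7  8  9 10 11 12 13 14 15 16 17 18 19 20 21 22 23 24 25 26
     L  L  L  W  W  W  W  W  W  L  L  L  W  W  W  W  W  W  L  L  L  W  W  W  W  W  W
Position 26 is W, so the first player wins.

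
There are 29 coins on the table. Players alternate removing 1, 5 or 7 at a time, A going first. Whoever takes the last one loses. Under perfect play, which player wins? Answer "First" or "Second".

Second

W/L table (W = player to move can force a win):
i:   0  1  2  3  4  5  6  7  8  9 10 11 12 13 14 15 16 17 18 19 20 21 22 23 24 25 26 27 28 29
     W  L  W  L  W  L  W  L  W  L  W  L  W  L  W  L  W  L  W  L  W  L  W  L  W  L  W  L  W  L
Position 29 is L, so the second player wins.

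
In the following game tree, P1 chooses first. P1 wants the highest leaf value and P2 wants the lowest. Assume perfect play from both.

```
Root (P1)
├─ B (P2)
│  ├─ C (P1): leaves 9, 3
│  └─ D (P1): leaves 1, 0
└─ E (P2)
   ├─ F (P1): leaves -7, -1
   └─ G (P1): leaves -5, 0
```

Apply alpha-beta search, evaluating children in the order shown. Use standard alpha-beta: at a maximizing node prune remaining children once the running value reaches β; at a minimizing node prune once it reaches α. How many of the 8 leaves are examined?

C [α=-∞,β=+∞]: v=9
D [α=-∞,β=9]: v=1
B [α=-∞,β=+∞]: v=1
F [α=1,β=+∞]: v=-1
E [α=1,β=+∞]: v=-1 after child 1 ≤ α → α-cutoff, skip 1
Root [α=-∞,β=+∞]: v=1
Leaves evaluated: 6 of 8.

6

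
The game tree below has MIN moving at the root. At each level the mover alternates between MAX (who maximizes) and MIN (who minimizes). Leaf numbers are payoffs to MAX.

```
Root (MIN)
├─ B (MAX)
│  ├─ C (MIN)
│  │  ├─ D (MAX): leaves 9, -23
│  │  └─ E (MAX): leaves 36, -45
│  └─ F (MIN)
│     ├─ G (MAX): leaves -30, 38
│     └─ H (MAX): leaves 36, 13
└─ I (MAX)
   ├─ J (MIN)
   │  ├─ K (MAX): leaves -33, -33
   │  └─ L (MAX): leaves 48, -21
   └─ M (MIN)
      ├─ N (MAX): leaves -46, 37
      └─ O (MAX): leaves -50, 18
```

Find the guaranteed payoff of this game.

D (MAX): max(9, -23) = 9
E (MAX): max(36, -45) = 36
C (MIN): min(9, 36) = 9
G (MAX): max(-30, 38) = 38
H (MAX): max(36, 13) = 36
F (MIN): min(38, 36) = 36
B (MAX): max(9, 36) = 36
K (MAX): max(-33, -33) = -33
L (MAX): max(48, -21) = 48
J (MIN): min(-33, 48) = -33
N (MAX): max(-46, 37) = 37
O (MAX): max(-50, 18) = 18
M (MIN): min(37, 18) = 18
I (MAX): max(-33, 18) = 18
Root (MIN): min(36, 18) = 18

18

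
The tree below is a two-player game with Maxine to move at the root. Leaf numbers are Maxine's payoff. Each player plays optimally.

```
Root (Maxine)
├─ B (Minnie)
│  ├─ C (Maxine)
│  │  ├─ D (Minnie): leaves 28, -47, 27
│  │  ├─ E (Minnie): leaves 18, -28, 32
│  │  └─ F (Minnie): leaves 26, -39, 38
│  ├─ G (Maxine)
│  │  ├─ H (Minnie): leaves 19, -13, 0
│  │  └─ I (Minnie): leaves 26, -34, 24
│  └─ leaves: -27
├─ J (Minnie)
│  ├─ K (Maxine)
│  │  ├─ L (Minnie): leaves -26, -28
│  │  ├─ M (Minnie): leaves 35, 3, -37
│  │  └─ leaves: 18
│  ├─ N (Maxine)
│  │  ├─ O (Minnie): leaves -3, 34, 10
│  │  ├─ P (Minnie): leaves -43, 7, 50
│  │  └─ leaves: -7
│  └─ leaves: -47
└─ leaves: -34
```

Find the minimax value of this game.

-28

D (Minnie): min(28, -47, 27) = -47
E (Minnie): min(18, -28, 32) = -28
F (Minnie): min(26, -39, 38) = -39
C (Maxine): max(-47, -28, -39) = -28
H (Minnie): min(19, -13, 0) = -13
I (Minnie): min(26, -34, 24) = -34
G (Maxine): max(-13, -34) = -13
B (Minnie): min(-28, -13, -27) = -28
L (Minnie): min(-26, -28) = -28
M (Minnie): min(35, 3, -37) = -37
K (Maxine): max(-28, -37, 18) = 18
O (Minnie): min(-3, 34, 10) = -3
P (Minnie): min(-43, 7, 50) = -43
N (Maxine): max(-3, -43, -7) = -3
J (Minnie): min(18, -3, -47) = -47
Root (Maxine): max(-28, -47, -34) = -28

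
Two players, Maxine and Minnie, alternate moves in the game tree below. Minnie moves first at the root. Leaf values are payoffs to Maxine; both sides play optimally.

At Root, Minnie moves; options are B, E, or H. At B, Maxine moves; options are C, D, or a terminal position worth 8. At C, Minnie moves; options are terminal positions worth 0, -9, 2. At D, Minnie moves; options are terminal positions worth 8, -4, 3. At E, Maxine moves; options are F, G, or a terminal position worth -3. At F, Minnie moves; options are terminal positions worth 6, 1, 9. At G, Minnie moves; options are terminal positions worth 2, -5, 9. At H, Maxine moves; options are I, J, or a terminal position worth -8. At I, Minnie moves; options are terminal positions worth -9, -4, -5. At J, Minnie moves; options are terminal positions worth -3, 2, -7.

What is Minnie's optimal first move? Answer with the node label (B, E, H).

C (Minnie): min(0, -9, 2) = -9
D (Minnie): min(8, -4, 3) = -4
B (Maxine): max(-9, -4, 8) = 8
F (Minnie): min(6, 1, 9) = 1
G (Minnie): min(2, -5, 9) = -5
E (Maxine): max(1, -5, -3) = 1
I (Minnie): min(-9, -4, -5) = -9
J (Minnie): min(-3, 2, -7) = -7
H (Maxine): max(-9, -7, -8) = -7
Root (Minnie): min(8, 1, -7) = -7
Minnie picks the child with the lowest value: H (value -7).

H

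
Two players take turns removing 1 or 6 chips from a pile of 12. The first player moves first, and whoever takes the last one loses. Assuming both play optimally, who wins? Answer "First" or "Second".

Second

Mark each pile size as W (mover wins) or L (mover loses):
i:   0  1  2  3  4  5  6  7  8  9 10 11 12
     W  L  W  L  W  L  W  W  L  W  L  W  L
Position 12 is L, so the second player wins.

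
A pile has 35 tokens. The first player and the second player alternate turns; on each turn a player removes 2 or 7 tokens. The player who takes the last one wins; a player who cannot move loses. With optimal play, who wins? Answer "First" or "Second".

First

W/L table (W = player to move can force a win):
i:   0  1  2  3  4  5  6  7  8  9 10 11 12 13 14 15 16 17 18 19 20 21 22 23 24 25 26 27 28 29 30 31 32 33 34 35
     L  L  W  W  L  L  W  W  W  L  L  W  W  L  L  W  W  W  L  L  W  W  L  L  W  W  W  L  L  W  W  L  L  W  W  W
Position 35 is W, so the first player wins.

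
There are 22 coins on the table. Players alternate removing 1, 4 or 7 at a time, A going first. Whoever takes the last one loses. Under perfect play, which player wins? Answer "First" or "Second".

W/L table (W = player to move can force a win):
i:   0  1  2  3  4  5  6  7  8  9 10 11 12 13 14 15 16 17 18 19 20 21 22
     W  L  W  L  W  W  L  W  W  L  W  L  W  W  L  W  W  L  W  L  W  W  L
Position 22 is L, so the second player wins.

Second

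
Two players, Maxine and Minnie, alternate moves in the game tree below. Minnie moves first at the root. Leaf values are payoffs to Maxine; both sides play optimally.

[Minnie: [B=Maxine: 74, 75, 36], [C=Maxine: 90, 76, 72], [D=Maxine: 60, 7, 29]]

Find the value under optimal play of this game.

60

B (Maxine): max(74, 75, 36) = 75
C (Maxine): max(90, 76, 72) = 90
D (Maxine): max(60, 7, 29) = 60
Root (Minnie): min(75, 90, 60) = 60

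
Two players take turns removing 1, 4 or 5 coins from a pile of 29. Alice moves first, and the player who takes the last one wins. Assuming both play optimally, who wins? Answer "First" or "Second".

W/L table (W = player to move can force a win):
i:   0  1  2  3  4  5  6  7  8  9 10 11 12 13 14 15 16 17 18 19 20 21 22 23 24 25 26 27 28 29
     L  W  L  W  W  W  W  W  L  W  L  W  W  W  W  W  L  W  L  W  W  W  W  W  L  W  L  W  W  W
Position 29 is W, so the first player wins.

First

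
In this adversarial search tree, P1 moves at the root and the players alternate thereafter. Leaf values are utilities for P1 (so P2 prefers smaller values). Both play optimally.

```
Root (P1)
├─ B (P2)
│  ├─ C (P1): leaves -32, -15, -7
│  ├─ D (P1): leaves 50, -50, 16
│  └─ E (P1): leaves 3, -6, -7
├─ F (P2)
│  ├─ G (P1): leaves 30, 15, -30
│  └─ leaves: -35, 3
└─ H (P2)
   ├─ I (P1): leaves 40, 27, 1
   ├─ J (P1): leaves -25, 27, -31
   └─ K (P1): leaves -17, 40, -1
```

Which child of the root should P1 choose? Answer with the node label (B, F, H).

C (P1): max(-32, -15, -7) = -7
D (P1): max(50, -50, 16) = 50
E (P1): max(3, -6, -7) = 3
B (P2): min(-7, 50, 3) = -7
G (P1): max(30, 15, -30) = 30
F (P2): min(30, -35, 3) = -35
I (P1): max(40, 27, 1) = 40
J (P1): max(-25, 27, -31) = 27
K (P1): max(-17, 40, -1) = 40
H (P2): min(40, 27, 40) = 27
Root (P1): max(-7, -35, 27) = 27
P1 picks the child with the highest value: H (value 27).

H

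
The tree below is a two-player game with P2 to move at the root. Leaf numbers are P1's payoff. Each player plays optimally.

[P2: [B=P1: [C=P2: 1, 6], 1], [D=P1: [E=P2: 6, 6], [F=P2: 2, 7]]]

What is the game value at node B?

1

C: min(1, 6) = 1
B: max(1, 1) = 1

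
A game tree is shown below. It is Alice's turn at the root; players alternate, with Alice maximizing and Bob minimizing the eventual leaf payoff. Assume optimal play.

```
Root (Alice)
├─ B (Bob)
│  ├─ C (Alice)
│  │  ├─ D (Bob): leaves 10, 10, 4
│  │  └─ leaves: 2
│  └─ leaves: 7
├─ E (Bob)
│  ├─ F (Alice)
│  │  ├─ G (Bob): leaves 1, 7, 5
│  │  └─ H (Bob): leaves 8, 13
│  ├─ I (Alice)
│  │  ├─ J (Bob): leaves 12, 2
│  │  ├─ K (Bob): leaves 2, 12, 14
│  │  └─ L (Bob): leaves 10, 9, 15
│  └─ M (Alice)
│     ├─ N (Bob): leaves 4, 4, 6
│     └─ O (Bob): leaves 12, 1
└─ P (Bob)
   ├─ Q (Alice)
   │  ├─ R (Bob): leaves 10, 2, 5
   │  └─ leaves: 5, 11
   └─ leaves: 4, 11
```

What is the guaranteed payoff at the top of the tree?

D (Bob): min(10, 10, 4) = 4
C (Alice): max(4, 2) = 4
B (Bob): min(4, 7) = 4
G (Bob): min(1, 7, 5) = 1
H (Bob): min(8, 13) = 8
F (Alice): max(1, 8) = 8
J (Bob): min(12, 2) = 2
K (Bob): min(2, 12, 14) = 2
L (Bob): min(10, 9, 15) = 9
I (Alice): max(2, 2, 9) = 9
N (Bob): min(4, 4, 6) = 4
O (Bob): min(12, 1) = 1
M (Alice): max(4, 1) = 4
E (Bob): min(8, 9, 4) = 4
R (Bob): min(10, 2, 5) = 2
Q (Alice): max(2, 5, 11) = 11
P (Bob): min(11, 4, 11) = 4
Root (Alice): max(4, 4, 4) = 4

4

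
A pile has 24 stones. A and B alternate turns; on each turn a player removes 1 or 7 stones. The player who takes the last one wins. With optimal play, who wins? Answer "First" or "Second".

i:   0  1  2  3  4  5  6  7  8  9 10 11 12 13 14 15 16 17 18 19 20 21 22 23 24
     L  W  L  W  L  W  L  W  L  W  L  W  L  W  L  W  L  W  L  W  L  W  L  W  L
Position 24 is L, so the second player wins.

Second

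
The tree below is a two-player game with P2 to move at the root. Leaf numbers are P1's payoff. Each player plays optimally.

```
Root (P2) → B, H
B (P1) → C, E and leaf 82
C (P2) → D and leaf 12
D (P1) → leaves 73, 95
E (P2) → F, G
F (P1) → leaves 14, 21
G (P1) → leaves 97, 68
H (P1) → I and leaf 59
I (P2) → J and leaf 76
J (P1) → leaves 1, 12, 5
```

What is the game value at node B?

D: max(73, 95) = 95
C: min(95, 12) = 12
F: max(14, 21) = 21
G: max(97, 68) = 97
E: min(21, 97) = 21
B: max(12, 21, 82) = 82

82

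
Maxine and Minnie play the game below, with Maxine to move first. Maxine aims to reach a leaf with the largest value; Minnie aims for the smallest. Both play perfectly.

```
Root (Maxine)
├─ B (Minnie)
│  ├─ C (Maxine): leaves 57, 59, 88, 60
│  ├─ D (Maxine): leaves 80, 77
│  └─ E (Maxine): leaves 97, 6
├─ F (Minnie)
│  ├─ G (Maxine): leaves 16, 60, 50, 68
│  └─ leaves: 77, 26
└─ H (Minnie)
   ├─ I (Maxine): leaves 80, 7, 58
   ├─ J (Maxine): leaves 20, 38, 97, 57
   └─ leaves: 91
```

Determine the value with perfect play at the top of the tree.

C (Maxine): max(57, 59, 88, 60) = 88
D (Maxine): max(80, 77) = 80
E (Maxine): max(97, 6) = 97
B (Minnie): min(88, 80, 97) = 80
G (Maxine): max(16, 60, 50, 68) = 68
F (Minnie): min(68, 77, 26) = 26
I (Maxine): max(80, 7, 58) = 80
J (Maxine): max(20, 38, 97, 57) = 97
H (Minnie): min(80, 97, 91) = 80
Root (Maxine): max(80, 26, 80) = 80

80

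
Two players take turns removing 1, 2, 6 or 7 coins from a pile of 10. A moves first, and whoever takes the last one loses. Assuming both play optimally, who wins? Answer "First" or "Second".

First

Compute winning (W) and losing (L) positions by backward induction:
i:   0  1  2  3  4  5  6  7  8  9 10
     W  L  W  W  L  W  W  W  W  L  W
Position 10 is W, so the first player wins.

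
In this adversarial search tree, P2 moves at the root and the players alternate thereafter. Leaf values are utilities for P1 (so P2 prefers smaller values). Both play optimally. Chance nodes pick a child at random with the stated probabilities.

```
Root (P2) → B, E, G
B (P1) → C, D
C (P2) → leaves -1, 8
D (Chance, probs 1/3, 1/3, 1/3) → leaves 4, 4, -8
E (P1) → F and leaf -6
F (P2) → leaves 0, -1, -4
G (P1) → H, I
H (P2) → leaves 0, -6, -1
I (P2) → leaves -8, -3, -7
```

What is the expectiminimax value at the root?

C (P2): min(-1, 8) = -1
D (Chance): 1/3·4 + 1/3·4 + 1/3·-8 = 0
B (P1): max(-1, 0) = 0
F (P2): min(0, -1, -4) = -4
E (P1): max(-4, -6) = -4
H (P2): min(0, -6, -1) = -6
I (P2): min(-8, -3, -7) = -8
G (P1): max(-6, -8) = -6
Root (P2): min(0, -4, -6) = -6

-6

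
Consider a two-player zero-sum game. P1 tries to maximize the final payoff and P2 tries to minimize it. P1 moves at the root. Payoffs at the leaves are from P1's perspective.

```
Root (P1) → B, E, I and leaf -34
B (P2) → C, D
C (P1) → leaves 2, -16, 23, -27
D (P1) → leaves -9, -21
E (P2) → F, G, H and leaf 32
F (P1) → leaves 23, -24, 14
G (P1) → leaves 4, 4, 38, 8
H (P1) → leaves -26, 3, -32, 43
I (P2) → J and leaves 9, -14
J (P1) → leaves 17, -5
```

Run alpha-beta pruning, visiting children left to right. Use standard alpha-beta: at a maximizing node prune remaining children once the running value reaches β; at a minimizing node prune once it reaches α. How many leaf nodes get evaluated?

20

C [α=-∞,β=+∞]: v=23
D [α=-∞,β=23]: v=-9
B [α=-∞,β=+∞]: v=-9
F [α=-9,β=+∞]: v=23
G [α=-9,β=23]: v=38 after child 3 ≥ β → β-cutoff, skip 1
H [α=-9,β=23]: v=43
E [α=-9,β=+∞]: v=23
J [α=23,β=+∞]: v=17
I [α=23,β=+∞]: v=17 after child 1 ≤ α → α-cutoff, skip 2
Root [α=-∞,β=+∞]: v=23
Leaves evaluated: 20 of 23.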